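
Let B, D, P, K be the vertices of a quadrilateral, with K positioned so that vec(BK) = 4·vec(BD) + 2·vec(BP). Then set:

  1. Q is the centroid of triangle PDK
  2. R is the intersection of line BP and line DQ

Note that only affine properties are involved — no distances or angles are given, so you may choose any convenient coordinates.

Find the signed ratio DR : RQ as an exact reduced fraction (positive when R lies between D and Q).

DR:RQ = -3/5

Choose coordinates B = (0, 0), D = (1, 0), P = (0, 1), K = (4, 2).
1. Q is the centroid of triangle PDK ⇒ Q = (5/3, 1)
2. R is the intersection of line BP and line DQ ⇒ R = (0, -3/2)
R = D + t·(Q−D) with t = -3/2, so DR:RQ = t:(1−t) = -3/2:5/2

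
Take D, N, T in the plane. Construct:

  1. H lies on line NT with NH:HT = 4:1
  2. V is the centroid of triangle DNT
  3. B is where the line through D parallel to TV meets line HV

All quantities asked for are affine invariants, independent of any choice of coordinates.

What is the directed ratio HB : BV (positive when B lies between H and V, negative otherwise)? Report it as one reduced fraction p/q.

HB:BV = -6/5

Choose coordinates D = (0, 0), N = (1, 0), T = (0, 1).
1. H lies on line NT with NH:HT = 4:1 ⇒ H = (1/5, 4/5)
2. V is the centroid of triangle DNT ⇒ V = (1/3, 1/3)
3. B is where the line through D parallel to TV meets line HV ⇒ B = (1, -2)
B = H + t·(V−H) with t = 6, so HB:BV = t:(1−t) = 6:-5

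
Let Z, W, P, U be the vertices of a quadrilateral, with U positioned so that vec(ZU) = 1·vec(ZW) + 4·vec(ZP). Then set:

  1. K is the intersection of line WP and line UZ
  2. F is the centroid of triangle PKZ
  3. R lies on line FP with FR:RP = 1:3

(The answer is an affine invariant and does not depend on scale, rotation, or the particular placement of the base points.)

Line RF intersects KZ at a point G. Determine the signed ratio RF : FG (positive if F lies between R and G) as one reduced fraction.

Assign Z = (0, 0), W = (1, 0), P = (0, 1), U = (1, 4) — the answer is frame-independent, so this choice is without loss of generality.
1. K is the intersection of line WP and line UZ ⇒ K = (1/5, 4/5)
2. F is the centroid of triangle PKZ ⇒ F = (1/15, 3/5)
3. R lies on line FP with FR:RP = 1:3 ⇒ R = (1/20, 7/10)
line RF meets KZ at G = (1/10, 2/5)
F = R + t·(G−R) with t = 1/3, so RF:FG = 1/3:2/3

RF:FG = 1/2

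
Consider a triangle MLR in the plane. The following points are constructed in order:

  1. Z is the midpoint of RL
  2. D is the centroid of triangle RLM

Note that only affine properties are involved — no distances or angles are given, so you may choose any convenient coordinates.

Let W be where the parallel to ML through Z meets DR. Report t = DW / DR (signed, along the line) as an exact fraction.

Work in coordinates with M = (0, 0), L = (1, 0), R = (0, 1).
1. Z is the midpoint of RL ⇒ Z = (1/2, 1/2)
2. D is the centroid of triangle RLM ⇒ D = (1/3, 1/3)
through Z parallel to ML: direction (1, 0); meets DR at W = (1/4, 1/2)
W = D + t·(R−D) with t = 1/4

t = 1/4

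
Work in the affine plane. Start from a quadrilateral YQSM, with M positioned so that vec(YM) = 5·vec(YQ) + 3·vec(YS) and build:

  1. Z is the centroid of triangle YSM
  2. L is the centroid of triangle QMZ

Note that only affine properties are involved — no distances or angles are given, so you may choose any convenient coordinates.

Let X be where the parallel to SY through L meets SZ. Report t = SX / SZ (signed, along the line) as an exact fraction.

Assign Y = (0, 0), Q = (1, 0), S = (0, 1), M = (5, 3) — the answer is frame-independent, so this choice is without loss of generality.
1. Z is the centroid of triangle YSM ⇒ Z = (5/3, 4/3)
2. L is the centroid of triangle QMZ ⇒ L = (23/9, 13/9)
through L parallel to SY: direction (0, -1); meets SZ at X = (23/9, 68/45)
X = S + t·(Z−S) with t = 23/15

t = 23/15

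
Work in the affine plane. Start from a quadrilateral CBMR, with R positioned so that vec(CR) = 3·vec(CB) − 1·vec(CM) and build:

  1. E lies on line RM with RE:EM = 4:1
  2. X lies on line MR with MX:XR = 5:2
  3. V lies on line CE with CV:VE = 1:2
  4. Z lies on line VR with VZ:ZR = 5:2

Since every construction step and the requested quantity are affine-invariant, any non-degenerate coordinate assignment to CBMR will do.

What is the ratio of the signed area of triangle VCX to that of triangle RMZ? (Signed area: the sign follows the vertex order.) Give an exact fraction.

[VCX]:[RMZ] = 9/10

Assign C = (0, 0), B = (1, 0), M = (0, 1), R = (3, -1) — the answer is frame-independent, so this choice is without loss of generality.
1. E lies on line RM with RE:EM = 4:1 ⇒ E = (3/5, 3/5)
2. X lies on line MR with MX:XR = 5:2 ⇒ X = (15/7, -3/7)
3. V lies on line CE with CV:VE = 1:2 ⇒ V = (1/5, 1/5)
4. Z lies on line VR with VZ:ZR = 5:2 ⇒ Z = (11/5, -23/35)
2·[VCX] = 18/35, 2·[RMZ] = 4/7
[VCX]:[RMZ] = 18/35:4/7 = 9/10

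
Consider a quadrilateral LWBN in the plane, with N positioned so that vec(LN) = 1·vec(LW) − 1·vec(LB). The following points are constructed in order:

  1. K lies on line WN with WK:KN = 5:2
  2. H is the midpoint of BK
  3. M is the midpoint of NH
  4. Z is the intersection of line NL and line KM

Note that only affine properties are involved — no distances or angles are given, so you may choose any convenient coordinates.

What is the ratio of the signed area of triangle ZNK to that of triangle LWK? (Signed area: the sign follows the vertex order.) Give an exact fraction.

[ZNK]:[LWK] = 4/5

Set L = (0, 0), W = (1, 0), B = (0, 1), N = (1, -1); any affine frame gives the same invariant.
1. K lies on line WN with WK:KN = 5:2 ⇒ K = (1, -5/7)
2. H is the midpoint of BK ⇒ H = (1/2, 1/7)
3. M is the midpoint of NH ⇒ M = (3/4, -3/7)
4. Z is the intersection of line NL and line KM ⇒ Z = (3, -3)
2·[ZNK] = -4/7, 2·[LWK] = -5/7
[ZNK]:[LWK] = -4/7:-5/7 = 4/5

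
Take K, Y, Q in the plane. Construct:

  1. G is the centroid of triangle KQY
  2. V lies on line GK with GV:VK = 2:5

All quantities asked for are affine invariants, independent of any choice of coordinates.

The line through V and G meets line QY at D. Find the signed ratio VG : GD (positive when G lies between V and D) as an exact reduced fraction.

VG:GD = 4/7

Assign K = (0, 0), Y = (1, 0), Q = (0, 1) — the answer is frame-independent, so this choice is without loss of generality.
1. G is the centroid of triangle KQY ⇒ G = (1/3, 1/3)
2. V lies on line GK with GV:VK = 2:5 ⇒ V = (5/21, 5/21)
line VG meets QY at D = (1/2, 1/2)
G = V + t·(D−V) with t = 4/11, so VG:GD = 4/11:7/11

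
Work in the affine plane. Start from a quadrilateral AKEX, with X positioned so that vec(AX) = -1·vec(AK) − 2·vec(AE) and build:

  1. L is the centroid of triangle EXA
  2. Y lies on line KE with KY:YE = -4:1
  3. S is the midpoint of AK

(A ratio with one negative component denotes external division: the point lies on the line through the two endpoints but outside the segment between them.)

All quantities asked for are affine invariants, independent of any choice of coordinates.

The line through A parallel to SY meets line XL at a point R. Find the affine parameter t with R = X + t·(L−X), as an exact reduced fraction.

Work in coordinates with A = (0, 0), K = (1, 0), E = (0, 1), X = (-1, -2).
1. L is the centroid of triangle EXA ⇒ L = (-1/3, -1/3)
2. Y lies on line KE with KY:YE = -4:1 ⇒ Y = (-1/3, 4/3)
3. S is the midpoint of AK ⇒ S = (1/2, 0)
through A parallel to SY: direction (-5/6, 4/3); meets XL at R = (-5/41, 8/41)
R = X + t·(L−X) with t = 54/41

t = 54/41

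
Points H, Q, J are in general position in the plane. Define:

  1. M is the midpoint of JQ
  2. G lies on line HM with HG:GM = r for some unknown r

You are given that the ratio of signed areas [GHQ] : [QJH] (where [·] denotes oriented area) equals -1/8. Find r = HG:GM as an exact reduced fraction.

Assign H = (0, 0), Q = (1, 0), J = (0, 1) — the answer is frame-independent, so this choice is without loss of generality.
1. M is the midpoint of JQ ⇒ M = (1/2, 1/2)
2. With HG:GM = r, write λ = r/(r+1) so G = H + λ·(M−H); G is affine-linear in λ
Every point depending on G is an affine combination of G and λ-independent points, so each such coordinate is linear in λ; the λ² term in each signed area is a multiple of (M−H)×(M−H) = 0, so 2·[GHQ] and 2·[QJH] are each linear in λ. Evaluating at λ=0 and λ=1:
  2·[GHQ] = 1/2·λ,   2·[QJH] = 1
So [GHQ]:[QJH] = (1/2·λ) / (1). Setting this equal to -1/8:
  1/2·λ = -1/8·(1)  ⇒  λ = -1/4
Then r = λ/(1−λ) = (-1/4)/(5/4) = -1/5. Check: with r = -1/5, G = (-1/8, -1/8) and [GHQ]:[QJH] = -1/8 as required.

r = -1/5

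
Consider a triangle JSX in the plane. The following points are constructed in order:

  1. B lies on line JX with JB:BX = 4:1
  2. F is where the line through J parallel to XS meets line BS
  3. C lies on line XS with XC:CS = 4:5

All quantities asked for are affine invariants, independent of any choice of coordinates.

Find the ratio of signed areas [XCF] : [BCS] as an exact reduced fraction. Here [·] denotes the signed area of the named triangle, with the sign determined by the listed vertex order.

[XCF]:[BCS] = 4

Assign J = (0, 0), S = (1, 0), X = (0, 1) — the answer is frame-independent, so this choice is without loss of generality.
1. B lies on line JX with JB:BX = 4:1 ⇒ B = (0, 4/5)
2. F is where the line through J parallel to XS meets line BS ⇒ F = (-4, 4)
3. C lies on line XS with XC:CS = 4:5 ⇒ C = (4/9, 5/9)
2·[XCF] = -4/9, 2·[BCS] = -1/9
[XCF]:[BCS] = -4/9:-1/9 = 4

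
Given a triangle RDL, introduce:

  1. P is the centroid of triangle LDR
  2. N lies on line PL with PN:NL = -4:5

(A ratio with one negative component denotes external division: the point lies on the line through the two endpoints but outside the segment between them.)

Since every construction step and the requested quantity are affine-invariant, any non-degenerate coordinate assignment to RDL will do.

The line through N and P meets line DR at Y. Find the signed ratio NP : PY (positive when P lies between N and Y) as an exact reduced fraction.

NP:PY = -8

Assign R = (0, 0), D = (1, 0), L = (0, 1) — the answer is frame-independent, so this choice is without loss of generality.
1. P is the centroid of triangle LDR ⇒ P = (1/3, 1/3)
2. N lies on line PL with PN:NL = -4:5 ⇒ N = (5/3, -7/3)
line NP meets DR at Y = (1/2, 0)
P = N + t·(Y−N) with t = 8/7, so NP:PY = 8/7:-1/7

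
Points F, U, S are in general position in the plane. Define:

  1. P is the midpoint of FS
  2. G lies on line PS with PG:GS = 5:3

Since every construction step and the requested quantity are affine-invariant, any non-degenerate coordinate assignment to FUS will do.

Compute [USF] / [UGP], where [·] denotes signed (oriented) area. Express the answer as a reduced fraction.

Assign F = (0, 0), U = (1, 0), S = (0, 1) — the answer is frame-independent, so this choice is without loss of generality.
1. P is the midpoint of FS ⇒ P = (0, 1/2)
2. G lies on line PS with PG:GS = 5:3 ⇒ G = (0, 13/16)
2·[USF] = 1, 2·[UGP] = 5/16
[USF]:[UGP] = 1:5/16 = 16/5

[USF]:[UGP] = 16/5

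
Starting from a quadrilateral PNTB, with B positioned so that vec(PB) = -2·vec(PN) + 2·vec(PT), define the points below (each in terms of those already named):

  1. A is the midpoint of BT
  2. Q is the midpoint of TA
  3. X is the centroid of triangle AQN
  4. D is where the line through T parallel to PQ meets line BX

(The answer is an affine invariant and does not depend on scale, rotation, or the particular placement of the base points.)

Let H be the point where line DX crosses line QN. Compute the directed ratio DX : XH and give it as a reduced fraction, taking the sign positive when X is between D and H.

Choose coordinates P = (0, 0), N = (1, 0), T = (0, 1), B = (-2, 2).
1. A is the midpoint of BT ⇒ A = (-1, 3/2)
2. Q is the midpoint of TA ⇒ Q = (-1/2, 5/4)
3. X is the centroid of triangle AQN ⇒ X = (-1/6, 11/12)
4. D is where the line through T parallel to PQ meets line BX ⇒ D = (2/21, 16/21)
line DX meets QN at H = (1/16, 25/32)
X = D + t·(H−D) with t = 8, so DX:XH = 8:-7

DX:XH = -8/7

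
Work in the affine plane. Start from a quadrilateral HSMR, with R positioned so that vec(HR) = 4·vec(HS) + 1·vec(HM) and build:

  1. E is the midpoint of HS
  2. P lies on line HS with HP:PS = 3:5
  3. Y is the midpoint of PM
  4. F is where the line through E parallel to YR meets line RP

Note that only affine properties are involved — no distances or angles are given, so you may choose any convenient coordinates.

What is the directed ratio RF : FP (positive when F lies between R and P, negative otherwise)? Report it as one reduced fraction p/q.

RF:FP = -33

Choose coordinates H = (0, 0), S = (1, 0), M = (0, 1), R = (4, 1).
1. E is the midpoint of HS ⇒ E = (1/2, 0)
2. P lies on line HS with HP:PS = 3:5 ⇒ P = (3/8, 0)
3. Y is the midpoint of PM ⇒ Y = (3/16, 1/2)
4. F is where the line through E parallel to YR meets line RP ⇒ F = (67/256, -1/32)
F = R + t·(P−R) with t = 33/32, so RF:FP = t:(1−t) = 33/32:-1/32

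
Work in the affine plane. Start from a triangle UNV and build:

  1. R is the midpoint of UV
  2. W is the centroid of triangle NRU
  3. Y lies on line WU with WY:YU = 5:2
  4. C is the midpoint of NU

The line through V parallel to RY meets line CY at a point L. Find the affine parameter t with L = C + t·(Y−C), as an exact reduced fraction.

t = 11/15

Set U = (0, 0), N = (1, 0), V = (0, 1); any affine frame gives the same invariant.
1. R is the midpoint of UV ⇒ R = (0, 1/2)
2. W is the centroid of triangle NRU ⇒ W = (1/3, 1/6)
3. Y lies on line WU with WY:YU = 5:2 ⇒ Y = (2/21, 1/21)
4. C is the midpoint of NU ⇒ C = (1/2, 0)
through V parallel to RY: direction (2/21, -19/42); meets CY at L = (64/315, 11/315)
L = C + t·(Y−C) with t = 11/15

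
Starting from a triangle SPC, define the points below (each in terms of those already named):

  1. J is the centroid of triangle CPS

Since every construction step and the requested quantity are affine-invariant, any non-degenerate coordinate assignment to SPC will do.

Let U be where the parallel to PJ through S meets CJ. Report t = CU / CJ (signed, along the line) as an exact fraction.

t = 2

Assign S = (0, 0), P = (1, 0), C = (0, 1) — the answer is frame-independent, so this choice is without loss of generality.
1. J is the centroid of triangle CPS ⇒ J = (1/3, 1/3)
through S parallel to PJ: direction (-2/3, 1/3); meets CJ at U = (2/3, -1/3)
U = C + t·(J−C) with t = 2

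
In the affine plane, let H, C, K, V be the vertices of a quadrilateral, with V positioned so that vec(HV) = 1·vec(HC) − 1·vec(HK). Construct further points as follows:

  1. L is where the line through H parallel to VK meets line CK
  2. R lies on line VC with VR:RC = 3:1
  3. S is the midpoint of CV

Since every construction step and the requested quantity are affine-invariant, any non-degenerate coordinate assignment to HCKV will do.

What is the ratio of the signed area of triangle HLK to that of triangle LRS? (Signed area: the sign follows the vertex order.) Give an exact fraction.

[HLK]:[LRS] = 2

Work in coordinates with H = (0, 0), C = (1, 0), K = (0, 1), V = (1, -1).
1. L is where the line through H parallel to VK meets line CK ⇒ L = (-1, 2)
2. R lies on line VC with VR:RC = 3:1 ⇒ R = (1, -1/4)
3. S is the midpoint of CV ⇒ S = (1, -1/2)
2·[HLK] = -1, 2·[LRS] = -1/2
[HLK]:[LRS] = -1:-1/2 = 2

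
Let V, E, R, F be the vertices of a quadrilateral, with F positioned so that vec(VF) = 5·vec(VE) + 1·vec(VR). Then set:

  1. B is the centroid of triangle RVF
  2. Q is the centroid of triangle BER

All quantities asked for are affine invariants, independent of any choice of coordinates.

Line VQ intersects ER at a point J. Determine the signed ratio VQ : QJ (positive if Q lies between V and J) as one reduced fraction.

VQ:QJ = -13/4

Assign V = (0, 0), E = (1, 0), R = (0, 1), F = (5, 1) — the answer is frame-independent, so this choice is without loss of generality.
1. B is the centroid of triangle RVF ⇒ B = (5/3, 2/3)
2. Q is the centroid of triangle BER ⇒ Q = (8/9, 5/9)
line VQ meets ER at J = (8/13, 5/13)
Q = V + t·(J−V) with t = 13/9, so VQ:QJ = 13/9:-4/9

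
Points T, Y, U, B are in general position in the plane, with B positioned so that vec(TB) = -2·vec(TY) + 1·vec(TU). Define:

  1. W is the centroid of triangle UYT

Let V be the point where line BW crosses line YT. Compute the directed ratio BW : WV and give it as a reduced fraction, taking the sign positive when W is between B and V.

Assign T = (0, 0), Y = (1, 0), U = (0, 1), B = (-2, 1) — the answer is frame-independent, so this choice is without loss of generality.
1. W is the centroid of triangle UYT ⇒ W = (1/3, 1/3)
line BW meets YT at V = (3/2, 0)
W = B + t·(V−B) with t = 2/3, so BW:WV = 2/3:1/3

BW:WV = 2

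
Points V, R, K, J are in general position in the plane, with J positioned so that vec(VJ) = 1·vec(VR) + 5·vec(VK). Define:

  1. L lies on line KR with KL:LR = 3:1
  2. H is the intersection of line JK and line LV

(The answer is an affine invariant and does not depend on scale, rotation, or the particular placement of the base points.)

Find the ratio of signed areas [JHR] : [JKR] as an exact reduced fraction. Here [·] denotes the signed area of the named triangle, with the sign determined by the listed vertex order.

[JHR]:[JKR] = 14/11

Assign V = (0, 0), R = (1, 0), K = (0, 1), J = (1, 5) — the answer is frame-independent, so this choice is without loss of generality.
1. L lies on line KR with KL:LR = 3:1 ⇒ L = (3/4, 1/4)
2. H is the intersection of line JK and line LV ⇒ H = (-3/11, -1/11)
2·[JHR] = 70/11, 2·[JKR] = 5
[JHR]:[JKR] = 70/11:5 = 14/11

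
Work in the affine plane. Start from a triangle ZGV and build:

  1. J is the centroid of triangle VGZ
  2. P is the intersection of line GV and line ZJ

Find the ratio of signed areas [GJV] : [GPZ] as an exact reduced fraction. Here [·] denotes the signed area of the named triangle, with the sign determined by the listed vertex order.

[GJV]:[GPZ] = -2/3

Set Z = (0, 0), G = (1, 0), V = (0, 1); any affine frame gives the same invariant.
1. J is the centroid of triangle VGZ ⇒ J = (1/3, 1/3)
2. P is the intersection of line GV and line ZJ ⇒ P = (1/2, 1/2)
2·[GJV] = -1/3, 2·[GPZ] = 1/2
[GJV]:[GPZ] = -1/3:1/2 = -2/3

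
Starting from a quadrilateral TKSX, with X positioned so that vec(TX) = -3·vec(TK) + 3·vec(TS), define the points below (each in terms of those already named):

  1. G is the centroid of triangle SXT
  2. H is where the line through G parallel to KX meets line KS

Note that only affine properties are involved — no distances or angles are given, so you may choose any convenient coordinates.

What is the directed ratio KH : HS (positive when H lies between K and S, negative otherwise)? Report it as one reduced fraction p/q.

KH:HS = -2/5

Choose coordinates T = (0, 0), K = (1, 0), S = (0, 1), X = (-3, 3).
1. G is the centroid of triangle SXT ⇒ G = (-1, 4/3)
2. H is where the line through G parallel to KX meets line KS ⇒ H = (5/3, -2/3)
H = K + t·(S−K) with t = -2/3, so KH:HS = t:(1−t) = -2/3:5/3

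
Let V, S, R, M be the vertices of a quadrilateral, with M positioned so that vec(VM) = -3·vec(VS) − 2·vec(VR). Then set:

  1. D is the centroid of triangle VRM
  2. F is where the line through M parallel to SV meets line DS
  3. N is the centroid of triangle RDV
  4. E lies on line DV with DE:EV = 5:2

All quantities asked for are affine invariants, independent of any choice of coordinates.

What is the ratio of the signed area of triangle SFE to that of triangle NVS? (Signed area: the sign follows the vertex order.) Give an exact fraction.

Assign V = (0, 0), S = (1, 0), R = (0, 1), M = (-3, -2) — the answer is frame-independent, so this choice is without loss of generality.
1. D is the centroid of triangle VRM ⇒ D = (-1, -1/3)
2. F is where the line through M parallel to SV meets line DS ⇒ F = (-11, -2)
3. N is the centroid of triangle RDV ⇒ N = (-1/3, 2/9)
4. E lies on line DV with DE:EV = 5:2 ⇒ E = (-2/7, -2/21)
2·[SFE] = -10/7, 2·[NVS] = 2/9
[SFE]:[NVS] = -10/7:2/9 = -45/7

[SFE]:[NVS] = -45/7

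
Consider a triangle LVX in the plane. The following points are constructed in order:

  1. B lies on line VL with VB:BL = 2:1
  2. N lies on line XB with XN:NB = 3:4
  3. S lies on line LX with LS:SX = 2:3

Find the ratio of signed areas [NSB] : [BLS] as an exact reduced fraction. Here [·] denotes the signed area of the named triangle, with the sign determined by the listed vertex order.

[NSB]:[BLS] = -6/7

Assign L = (0, 0), V = (1, 0), X = (0, 1) — the answer is frame-independent, so this choice is without loss of generality.
1. B lies on line VL with VB:BL = 2:1 ⇒ B = (1/3, 0)
2. N lies on line XB with XN:NB = 3:4 ⇒ N = (1/7, 4/7)
3. S lies on line LX with LS:SX = 2:3 ⇒ S = (0, 2/5)
2·[NSB] = 4/35, 2·[BLS] = -2/15
[NSB]:[BLS] = 4/35:-2/15 = -6/7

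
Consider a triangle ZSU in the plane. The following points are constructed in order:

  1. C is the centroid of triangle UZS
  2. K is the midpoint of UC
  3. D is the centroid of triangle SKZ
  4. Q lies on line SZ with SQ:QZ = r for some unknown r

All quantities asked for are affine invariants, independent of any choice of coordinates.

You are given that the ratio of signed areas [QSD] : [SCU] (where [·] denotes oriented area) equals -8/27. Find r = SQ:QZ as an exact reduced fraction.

Work in coordinates with Z = (0, 0), S = (1, 0), U = (0, 1).
1. C is the centroid of triangle UZS ⇒ C = (1/3, 1/3)
2. K is the midpoint of UC ⇒ K = (1/6, 2/3)
3. D is the centroid of triangle SKZ ⇒ D = (7/18, 2/9)
4. With SQ:QZ = r, write λ = r/(r+1) so Q = S + λ·(Z−S); Q is affine-linear in λ
Every point depending on Q is an affine combination of Q and λ-independent points, so each such coordinate is linear in λ; the λ² term in each signed area is a multiple of (Z−S)×(Z−S) = 0, so 2·[QSD] and 2·[SCU] are each linear in λ. Evaluating at λ=0 and λ=1:
  2·[QSD] = 2/9·λ,   2·[SCU] = -1/3
So [QSD]:[SCU] = (2/9·λ) / (-1/3). Setting this equal to -8/27:
  2/9·λ = -8/27·(-1/3)  ⇒  λ = 4/9
Then r = λ/(1−λ) = (4/9)/(5/9) = 4/5. Check: with r = 4/5, Q = (5/9, 0) and [QSD]:[SCU] = -8/27 as required.

r = 4/5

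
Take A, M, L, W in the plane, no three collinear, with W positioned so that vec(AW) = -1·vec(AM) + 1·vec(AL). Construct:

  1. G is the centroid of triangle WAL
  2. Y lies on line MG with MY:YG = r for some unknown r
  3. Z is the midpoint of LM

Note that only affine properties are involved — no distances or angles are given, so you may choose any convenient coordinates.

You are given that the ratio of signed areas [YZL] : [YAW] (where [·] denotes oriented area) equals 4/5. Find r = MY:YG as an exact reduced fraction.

Assign A = (0, 0), M = (1, 0), L = (0, 1), W = (-1, 1) — the answer is frame-independent, so this choice is without loss of generality.
1. G is the centroid of triangle WAL ⇒ G = (-1/3, 2/3)
2. With MY:YG = r, write λ = r/(r+1) so Y = M + λ·(G−M); Y is affine-linear in λ
3. Z is the midpoint of LM ⇒ Z = (1/2, 1/2)
Every point depending on Y is an affine combination of Y and λ-independent points, so each such coordinate is linear in λ; the λ² term in each signed area is a multiple of (G−M)×(G−M) = 0, so 2·[YZL] and 2·[YAW] are each linear in λ. Evaluating at λ=0 and λ=1:
  2·[YZL] = 1/3·λ,   2·[YAW] = 2/3·λ − 1
So [YZL]:[YAW] = (1/3·λ) / (2/3·λ − 1). Setting this equal to 4/5:
  1/3·λ = 4/5·(2/3·λ − 1)  ⇒  λ = 4
Then r = λ/(1−λ) = (4)/(-3) = -4/3. Check: with r = -4/3, Y = (-13/3, 8/3) and [YZL]:[YAW] = 4/5 as required.

r = -4/3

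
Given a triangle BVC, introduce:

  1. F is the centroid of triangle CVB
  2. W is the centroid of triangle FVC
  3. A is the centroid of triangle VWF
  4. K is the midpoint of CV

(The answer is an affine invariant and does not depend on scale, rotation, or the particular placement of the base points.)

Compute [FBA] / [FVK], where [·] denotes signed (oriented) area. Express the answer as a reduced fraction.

[FBA]:[FVK] = 2/3

Assign B = (0, 0), V = (1, 0), C = (0, 1) — the answer is frame-independent, so this choice is without loss of generality.
1. F is the centroid of triangle CVB ⇒ F = (1/3, 1/3)
2. W is the centroid of triangle FVC ⇒ W = (4/9, 4/9)
3. A is the centroid of triangle VWF ⇒ A = (16/27, 7/27)
4. K is the midpoint of CV ⇒ K = (1/2, 1/2)
2·[FBA] = 1/9, 2·[FVK] = 1/6
[FBA]:[FVK] = 1/9:1/6 = 2/3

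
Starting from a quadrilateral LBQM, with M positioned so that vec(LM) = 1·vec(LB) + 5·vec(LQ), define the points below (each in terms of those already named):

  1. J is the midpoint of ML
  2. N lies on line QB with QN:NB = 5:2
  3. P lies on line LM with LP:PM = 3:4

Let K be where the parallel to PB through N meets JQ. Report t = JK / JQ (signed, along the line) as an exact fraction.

Choose coordinates L = (0, 0), B = (1, 0), Q = (0, 1), M = (1, 5).
1. J is the midpoint of ML ⇒ J = (1/2, 5/2)
2. N lies on line QB with QN:NB = 5:2 ⇒ N = (5/7, 2/7)
3. P lies on line LM with LP:PM = 3:4 ⇒ P = (3/7, 15/7)
through N parallel to PB: direction (4/7, -15/7); meets JQ at K = (55/189, 118/63)
K = J + t·(Q−J) with t = 79/189

t = 79/189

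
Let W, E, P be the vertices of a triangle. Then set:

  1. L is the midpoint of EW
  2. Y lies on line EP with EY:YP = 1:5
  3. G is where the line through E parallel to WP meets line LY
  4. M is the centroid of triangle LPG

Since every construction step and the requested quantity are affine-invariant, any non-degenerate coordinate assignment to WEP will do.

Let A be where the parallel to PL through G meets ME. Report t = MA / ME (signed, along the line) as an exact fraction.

Assign W = (0, 0), E = (1, 0), P = (0, 1) — the answer is frame-independent, so this choice is without loss of generality.
1. L is the midpoint of EW ⇒ L = (1/2, 0)
2. Y lies on line EP with EY:YP = 1:5 ⇒ Y = (5/6, 1/6)
3. G is where the line through E parallel to WP meets line LY ⇒ G = (1, 1/4)
4. M is the centroid of triangle LPG ⇒ M = (1/2, 5/12)
through G parallel to PL: direction (1/2, -1); meets ME at A = (17/14, -5/28)
A = M + t·(E−M) with t = 10/7

t = 10/7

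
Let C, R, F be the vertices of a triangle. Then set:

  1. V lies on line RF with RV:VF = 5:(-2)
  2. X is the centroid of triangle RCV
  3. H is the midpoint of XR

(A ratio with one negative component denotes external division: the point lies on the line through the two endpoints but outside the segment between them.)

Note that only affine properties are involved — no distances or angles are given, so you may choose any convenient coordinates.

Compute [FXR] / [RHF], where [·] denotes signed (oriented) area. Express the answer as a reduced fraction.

Choose coordinates C = (0, 0), R = (1, 0), F = (0, 1).
1. V lies on line RF with RV:VF = 5:(-2) ⇒ V = (-2/3, 5/3)
2. X is the centroid of triangle RCV ⇒ X = (1/9, 5/9)
3. H is the midpoint of XR ⇒ H = (5/9, 5/18)
2·[FXR] = 1/3, 2·[RHF] = -1/6
[FXR]:[RHF] = 1/3:-1/6 = -2

[FXR]:[RHF] = -2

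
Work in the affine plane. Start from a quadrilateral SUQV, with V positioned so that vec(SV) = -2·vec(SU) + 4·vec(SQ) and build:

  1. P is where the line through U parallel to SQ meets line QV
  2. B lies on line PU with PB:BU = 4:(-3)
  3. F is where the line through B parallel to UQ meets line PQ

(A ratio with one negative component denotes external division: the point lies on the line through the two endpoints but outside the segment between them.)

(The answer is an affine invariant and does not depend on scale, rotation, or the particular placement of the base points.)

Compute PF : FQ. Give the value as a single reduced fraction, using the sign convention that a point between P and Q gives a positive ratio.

Assign S = (0, 0), U = (1, 0), Q = (0, 1), V = (-2, 4) — the answer is frame-independent, so this choice is without loss of generality.
1. P is where the line through U parallel to SQ meets line QV ⇒ P = (1, -1/2)
2. B lies on line PU with PB:BU = 4:(-3) ⇒ B = (1, 3/2)
3. F is where the line through B parallel to UQ meets line PQ ⇒ F = (-3, 11/2)
F = P + t·(Q−P) with t = 4, so PF:FQ = t:(1−t) = 4:-3

PF:FQ = -4/3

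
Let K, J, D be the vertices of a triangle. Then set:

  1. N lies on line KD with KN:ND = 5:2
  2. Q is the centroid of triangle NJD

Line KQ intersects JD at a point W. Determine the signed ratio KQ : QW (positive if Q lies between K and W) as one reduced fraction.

KQ:QW = 19/2

Work in coordinates with K = (0, 0), J = (1, 0), D = (0, 1).
1. N lies on line KD with KN:ND = 5:2 ⇒ N = (0, 5/7)
2. Q is the centroid of triangle NJD ⇒ Q = (1/3, 4/7)
line KQ meets JD at W = (7/19, 12/19)
Q = K + t·(W−K) with t = 19/21, so KQ:QW = 19/21:2/21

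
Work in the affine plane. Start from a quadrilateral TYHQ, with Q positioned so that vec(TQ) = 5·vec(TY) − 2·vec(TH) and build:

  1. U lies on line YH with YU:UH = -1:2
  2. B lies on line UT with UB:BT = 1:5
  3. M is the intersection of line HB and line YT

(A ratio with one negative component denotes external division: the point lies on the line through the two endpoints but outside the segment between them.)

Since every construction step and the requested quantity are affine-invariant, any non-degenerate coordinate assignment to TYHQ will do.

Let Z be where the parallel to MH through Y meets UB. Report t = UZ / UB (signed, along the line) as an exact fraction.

Choose coordinates T = (0, 0), Y = (1, 0), H = (0, 1), Q = (5, -2).
1. U lies on line YH with YU:UH = -1:2 ⇒ U = (2, -1)
2. B lies on line UT with UB:BT = 1:5 ⇒ B = (5/3, -5/6)
3. M is the intersection of line HB and line YT ⇒ M = (10/11, 0)
through Y parallel to MH: direction (-10/11, 1); meets UB at Z = (11/6, -11/12)
Z = U + t·(B−U) with t = 1/2

t = 1/2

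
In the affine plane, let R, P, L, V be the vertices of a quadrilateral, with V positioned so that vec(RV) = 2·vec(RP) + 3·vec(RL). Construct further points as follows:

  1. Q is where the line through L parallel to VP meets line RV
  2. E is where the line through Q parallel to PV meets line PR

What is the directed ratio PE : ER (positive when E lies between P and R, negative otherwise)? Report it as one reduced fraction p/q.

Choose coordinates R = (0, 0), P = (1, 0), L = (0, 1), V = (2, 3).
1. Q is where the line through L parallel to VP meets line RV ⇒ Q = (-2/3, -1)
2. E is where the line through Q parallel to PV meets line PR ⇒ E = (-1/3, 0)
E = P + t·(R−P) with t = 4/3, so PE:ER = t:(1−t) = 4/3:-1/3

PE:ER = -4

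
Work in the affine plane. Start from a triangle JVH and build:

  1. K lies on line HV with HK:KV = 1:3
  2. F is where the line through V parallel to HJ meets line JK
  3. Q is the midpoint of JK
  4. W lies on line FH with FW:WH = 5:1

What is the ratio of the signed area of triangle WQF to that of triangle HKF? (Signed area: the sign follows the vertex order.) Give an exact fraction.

[WQF]:[HKF] = 35/36

Set J = (0, 0), V = (1, 0), H = (0, 1); any affine frame gives the same invariant.
1. K lies on line HV with HK:KV = 1:3 ⇒ K = (1/4, 3/4)
2. F is where the line through V parallel to HJ meets line JK ⇒ F = (1, 3)
3. Q is the midpoint of JK ⇒ Q = (1/8, 3/8)
4. W lies on line FH with FW:WH = 5:1 ⇒ W = (1/6, 4/3)
2·[WQF] = 35/48, 2·[HKF] = 3/4
[WQF]:[HKF] = 35/48:3/4 = 35/36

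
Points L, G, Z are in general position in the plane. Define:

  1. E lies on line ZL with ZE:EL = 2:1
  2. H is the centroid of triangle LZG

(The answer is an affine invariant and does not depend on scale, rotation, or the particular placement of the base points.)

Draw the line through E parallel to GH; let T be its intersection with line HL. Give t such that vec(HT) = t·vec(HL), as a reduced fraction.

t = 1/3

Set L = (0, 0), G = (1, 0), Z = (0, 1); any affine frame gives the same invariant.
1. E lies on line ZL with ZE:EL = 2:1 ⇒ E = (0, 1/3)
2. H is the centroid of triangle LZG ⇒ H = (1/3, 1/3)
through E parallel to GH: direction (-2/3, 1/3); meets HL at T = (2/9, 2/9)
T = H + t·(L−H) with t = 1/3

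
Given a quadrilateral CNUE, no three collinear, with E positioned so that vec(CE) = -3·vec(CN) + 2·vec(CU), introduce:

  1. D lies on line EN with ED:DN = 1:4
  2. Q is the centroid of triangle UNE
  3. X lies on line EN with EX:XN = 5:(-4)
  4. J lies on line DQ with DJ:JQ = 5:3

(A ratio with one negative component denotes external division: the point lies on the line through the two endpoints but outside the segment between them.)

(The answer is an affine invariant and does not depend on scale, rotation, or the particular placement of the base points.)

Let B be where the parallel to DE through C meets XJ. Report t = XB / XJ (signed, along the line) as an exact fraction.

Set C = (0, 0), N = (1, 0), U = (0, 1), E = (-3, 2); any affine frame gives the same invariant.
1. D lies on line EN with ED:DN = 1:4 ⇒ D = (-11/5, 8/5)
2. Q is the centroid of triangle UNE ⇒ Q = (-2/3, 1)
3. X lies on line EN with EX:XN = 5:(-4) ⇒ X = (17, -8)
4. J lies on line DQ with DJ:JQ = 5:3 ⇒ J = (-149/120, 49/40)
through C parallel to DE: direction (-4/5, 2/5); meets XJ at B = (2614/25, -1307/25)
B = X + t·(J−X) with t = -24/5

t = -24/5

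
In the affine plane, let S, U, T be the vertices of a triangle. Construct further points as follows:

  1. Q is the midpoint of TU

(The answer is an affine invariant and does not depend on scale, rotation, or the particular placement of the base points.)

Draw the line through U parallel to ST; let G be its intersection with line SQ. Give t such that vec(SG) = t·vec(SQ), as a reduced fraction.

t = 2

Set S = (0, 0), U = (1, 0), T = (0, 1); any affine frame gives the same invariant.
1. Q is the midpoint of TU ⇒ Q = (1/2, 1/2)
through U parallel to ST: direction (0, 1); meets SQ at G = (1, 1)
G = S + t·(Q−S) with t = 2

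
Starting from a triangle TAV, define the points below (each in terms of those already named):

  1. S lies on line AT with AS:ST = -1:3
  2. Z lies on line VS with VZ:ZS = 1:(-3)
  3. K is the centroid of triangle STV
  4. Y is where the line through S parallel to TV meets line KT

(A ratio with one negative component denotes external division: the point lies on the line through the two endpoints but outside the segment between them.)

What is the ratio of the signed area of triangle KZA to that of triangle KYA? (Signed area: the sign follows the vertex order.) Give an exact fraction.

Work in coordinates with T = (0, 0), A = (1, 0), V = (0, 1).
1. S lies on line AT with AS:ST = -1:3 ⇒ S = (3/2, 0)
2. Z lies on line VS with VZ:ZS = 1:(-3) ⇒ Z = (-3/4, 3/2)
3. K is the centroid of triangle STV ⇒ K = (1/2, 1/3)
4. Y is where the line through S parallel to TV meets line KT ⇒ Y = (3/2, 1)
2·[KZA] = -1/6, 2·[KYA] = -2/3
[KZA]:[KYA] = -1/6:-2/3 = 1/4

[KZA]:[KYA] = 1/4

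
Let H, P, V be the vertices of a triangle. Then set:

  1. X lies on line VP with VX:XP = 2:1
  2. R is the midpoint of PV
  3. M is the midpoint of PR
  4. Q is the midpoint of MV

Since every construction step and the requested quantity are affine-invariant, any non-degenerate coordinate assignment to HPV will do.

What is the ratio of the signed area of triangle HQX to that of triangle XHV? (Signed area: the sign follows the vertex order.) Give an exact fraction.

[HQX]:[XHV] = 7/16

Work in coordinates with H = (0, 0), P = (1, 0), V = (0, 1).
1. X lies on line VP with VX:XP = 2:1 ⇒ X = (2/3, 1/3)
2. R is the midpoint of PV ⇒ R = (1/2, 1/2)
3. M is the midpoint of PR ⇒ M = (3/4, 1/4)
4. Q is the midpoint of MV ⇒ Q = (3/8, 5/8)
2·[HQX] = -7/24, 2·[XHV] = -2/3
[HQX]:[XHV] = -7/24:-2/3 = 7/16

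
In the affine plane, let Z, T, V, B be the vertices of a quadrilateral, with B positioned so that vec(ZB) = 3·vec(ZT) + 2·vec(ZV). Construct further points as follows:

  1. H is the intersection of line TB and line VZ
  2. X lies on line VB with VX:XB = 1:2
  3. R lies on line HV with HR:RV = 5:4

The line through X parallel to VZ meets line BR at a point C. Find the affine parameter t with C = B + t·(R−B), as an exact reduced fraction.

t = 2/3

Set Z = (0, 0), T = (1, 0), V = (0, 1), B = (3, 2); any affine frame gives the same invariant.
1. H is the intersection of line TB and line VZ ⇒ H = (0, -1)
2. X lies on line VB with VX:XB = 1:2 ⇒ X = (1, 4/3)
3. R lies on line HV with HR:RV = 5:4 ⇒ R = (0, 1/9)
through X parallel to VZ: direction (0, -1); meets BR at C = (1, 20/27)
C = B + t·(R−B) with t = 2/3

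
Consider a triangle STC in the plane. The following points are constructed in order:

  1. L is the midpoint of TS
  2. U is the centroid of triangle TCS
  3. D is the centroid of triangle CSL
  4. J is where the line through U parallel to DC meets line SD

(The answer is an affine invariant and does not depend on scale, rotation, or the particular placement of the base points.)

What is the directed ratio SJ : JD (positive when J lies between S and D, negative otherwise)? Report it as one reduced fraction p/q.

SJ:JD = -5/2

Work in coordinates with S = (0, 0), T = (1, 0), C = (0, 1).
1. L is the midpoint of TS ⇒ L = (1/2, 0)
2. U is the centroid of triangle TCS ⇒ U = (1/3, 1/3)
3. D is the centroid of triangle CSL ⇒ D = (1/6, 1/3)
4. J is where the line through U parallel to DC meets line SD ⇒ J = (5/18, 5/9)
J = S + t·(D−S) with t = 5/3, so SJ:JD = t:(1−t) = 5/3:-2/3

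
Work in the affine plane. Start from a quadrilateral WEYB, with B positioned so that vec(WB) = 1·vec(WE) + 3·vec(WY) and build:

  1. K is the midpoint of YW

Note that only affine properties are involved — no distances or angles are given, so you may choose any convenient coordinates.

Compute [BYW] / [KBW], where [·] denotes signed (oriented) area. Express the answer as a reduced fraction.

[BYW]:[KBW] = -2

Work in coordinates with W = (0, 0), E = (1, 0), Y = (0, 1), B = (1, 3).
1. K is the midpoint of YW ⇒ K = (0, 1/2)
2·[BYW] = 1, 2·[KBW] = -1/2
[BYW]:[KBW] = 1:-1/2 = -2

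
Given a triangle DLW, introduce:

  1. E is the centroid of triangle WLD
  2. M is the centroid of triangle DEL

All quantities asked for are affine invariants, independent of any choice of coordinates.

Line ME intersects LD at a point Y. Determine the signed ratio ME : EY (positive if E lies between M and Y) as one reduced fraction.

ME:EY = -2/3

Assign D = (0, 0), L = (1, 0), W = (0, 1) — the answer is frame-independent, so this choice is without loss of generality.
1. E is the centroid of triangle WLD ⇒ E = (1/3, 1/3)
2. M is the centroid of triangle DEL ⇒ M = (4/9, 1/9)
line ME meets LD at Y = (1/2, 0)
E = M + t·(Y−M) with t = -2, so ME:EY = -2:3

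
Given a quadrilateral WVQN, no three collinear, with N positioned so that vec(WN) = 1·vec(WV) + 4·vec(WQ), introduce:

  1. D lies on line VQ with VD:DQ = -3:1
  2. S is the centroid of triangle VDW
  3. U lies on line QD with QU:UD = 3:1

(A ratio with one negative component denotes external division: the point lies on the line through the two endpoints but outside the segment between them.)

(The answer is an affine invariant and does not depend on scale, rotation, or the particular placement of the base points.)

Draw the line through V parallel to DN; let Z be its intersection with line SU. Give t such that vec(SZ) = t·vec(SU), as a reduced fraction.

Work in coordinates with W = (0, 0), V = (1, 0), Q = (0, 1), N = (1, 4).
1. D lies on line VQ with VD:DQ = -3:1 ⇒ D = (-1/2, 3/2)
2. S is the centroid of triangle VDW ⇒ S = (1/6, 1/2)
3. U lies on line QD with QU:UD = 3:1 ⇒ U = (-3/8, 11/8)
through V parallel to DN: direction (3/2, 5/2); meets SU at Z = (95/128, -55/128)
Z = S + t·(U−S) with t = -17/16

t = -17/16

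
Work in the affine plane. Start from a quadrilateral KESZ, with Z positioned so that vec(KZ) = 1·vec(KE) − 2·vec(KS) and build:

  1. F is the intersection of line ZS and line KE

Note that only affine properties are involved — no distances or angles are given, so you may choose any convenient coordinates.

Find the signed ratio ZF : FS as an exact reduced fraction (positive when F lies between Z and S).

ZF:FS = 2

Work in coordinates with K = (0, 0), E = (1, 0), S = (0, 1), Z = (1, -2).
1. F is the intersection of line ZS and line KE ⇒ F = (1/3, 0)
F = Z + t·(S−Z) with t = 2/3, so ZF:FS = t:(1−t) = 2/3:1/3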